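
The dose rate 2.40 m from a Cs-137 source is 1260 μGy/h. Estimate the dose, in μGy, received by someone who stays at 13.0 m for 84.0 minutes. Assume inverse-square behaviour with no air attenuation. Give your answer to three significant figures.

60.1 μGy

Since intensity falls as 1/r², rate at 13.0 m:
(2.40/13.0)² = 0.03408, so 1260 × 0.03408 = 42.94 μGy/h.
Dose = rate × time = 42.94 μGy/h × 1.400 h = 60.12 μGy.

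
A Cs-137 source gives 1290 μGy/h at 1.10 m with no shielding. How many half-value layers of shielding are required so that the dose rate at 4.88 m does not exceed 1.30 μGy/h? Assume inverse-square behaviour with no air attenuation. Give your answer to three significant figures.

At 4.88 m, distance alone gives (1.10/4.88)² = 0.05081, so 1290 × 0.05081 = 65.54 μGy/h.
Further attenuation needed: 65.54/1.30 = 50.42.
n = log₂(50.42) = 5.656 half-value layers.

5.66 half-value layers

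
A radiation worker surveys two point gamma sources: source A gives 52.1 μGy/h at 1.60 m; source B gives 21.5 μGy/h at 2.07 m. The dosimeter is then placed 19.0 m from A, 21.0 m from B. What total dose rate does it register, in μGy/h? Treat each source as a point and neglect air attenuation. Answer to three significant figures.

0.578 μGy/h

By superposition, sum each source's inverse-square contribution:
A: 52.1 × (1.60/19.0)² = 0.3695 μGy/h
B: 21.5 × (2.07/21.0)² = 0.2089 μGy/h
Total = 0.3695 + 0.2089 = 0.5784 μGy/h.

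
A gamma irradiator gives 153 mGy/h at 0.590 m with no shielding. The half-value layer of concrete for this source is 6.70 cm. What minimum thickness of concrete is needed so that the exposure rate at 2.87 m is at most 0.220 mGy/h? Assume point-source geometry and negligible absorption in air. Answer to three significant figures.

32.7 cm

At 2.87 m, distance alone gives 153 × (0.590/2.87)² = 153 × 0.04226 = 6.466 mGy/h.
Further attenuation needed: 6.466/0.220 = 29.39.
n = log₂(29.39) = 4.877 half-value layers.
Thickness = 4.877 × 6.70 cm = 32.68 cm.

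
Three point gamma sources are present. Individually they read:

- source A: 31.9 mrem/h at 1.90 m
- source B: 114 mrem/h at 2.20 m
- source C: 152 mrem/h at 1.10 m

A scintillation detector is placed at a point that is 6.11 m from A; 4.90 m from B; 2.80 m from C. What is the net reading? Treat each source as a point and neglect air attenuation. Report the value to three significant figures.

Each source contributes Iᵢ·(dᵢ/rᵢ)²; contributions add.
A: 31.9 × (1.90/6.11)² = 3.085 mrem/h
B: 114 × (2.20/4.90)² = 22.98 mrem/h
C: 152 × (1.10/2.80)² = 23.46 mrem/h
Total = 3.085 + 22.98 + 23.46 = 49.52 mrem/h.

49.5 mrem/h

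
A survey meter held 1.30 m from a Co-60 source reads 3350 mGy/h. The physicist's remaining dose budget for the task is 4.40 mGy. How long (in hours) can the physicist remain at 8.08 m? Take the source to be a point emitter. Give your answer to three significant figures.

0.0507 h

Since intensity falls as 1/r², rate at 8.08 m:
(1.30/8.08)² = 0.02589, so 3350 × 0.02589 = 86.73 mGy/h.
Stay time = 4.40 mGy ÷ 86.73 mGy/h = 0.05073 h.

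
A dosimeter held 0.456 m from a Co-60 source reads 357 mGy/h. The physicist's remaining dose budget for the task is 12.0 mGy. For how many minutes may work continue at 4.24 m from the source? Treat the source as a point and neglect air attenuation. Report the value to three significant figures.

Since intensity falls as 1/r², rate at 4.24 m:
357 × (0.456/4.24)² = 357 × 0.01157 = 4.130 mGy/h.
Stay time = 12.0 mGy ÷ 4.130 mGy/h = 2.906 h = 174.4 min.

174 min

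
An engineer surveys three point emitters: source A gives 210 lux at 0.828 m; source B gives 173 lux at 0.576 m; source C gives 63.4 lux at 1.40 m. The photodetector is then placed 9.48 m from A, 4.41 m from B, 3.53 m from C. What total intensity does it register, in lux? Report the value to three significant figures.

14.5 lux

By superposition, sum each source's inverse-square contribution:
A: 210 × (0.828/9.48)² = 1.602 lux
B: 173 × (0.576/4.41)² = 2.951 lux
C: 63.4 × (1.40/3.53)² = 9.972 lux
Total = 1.602 + 2.951 + 9.972 = 14.53 lux.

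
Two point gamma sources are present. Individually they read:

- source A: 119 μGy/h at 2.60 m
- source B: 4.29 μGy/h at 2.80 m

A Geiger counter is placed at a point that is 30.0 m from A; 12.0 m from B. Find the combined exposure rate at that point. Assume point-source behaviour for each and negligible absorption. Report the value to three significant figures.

1.13 μGy/h

By superposition, sum each source's inverse-square contribution:
A: 119 × (2.60/30.0)² = 0.8938 μGy/h
B: 4.29 × (2.80/12.0)² = 0.2336 μGy/h
Total = 0.8938 + 0.2336 = 1.127 μGy/h.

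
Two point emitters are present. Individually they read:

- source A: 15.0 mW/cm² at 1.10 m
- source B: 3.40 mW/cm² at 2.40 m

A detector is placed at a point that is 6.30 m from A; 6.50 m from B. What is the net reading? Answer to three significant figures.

By superposition, sum each source's inverse-square contribution:
A: 15.0 × (1.10/6.30)² = 0.4573 mW/cm²
B: 3.40 × (2.40/6.50)² = 0.4635 mW/cm²
Total = 0.4573 + 0.4635 = 0.9208 mW/cm².

0.921 mW/cm²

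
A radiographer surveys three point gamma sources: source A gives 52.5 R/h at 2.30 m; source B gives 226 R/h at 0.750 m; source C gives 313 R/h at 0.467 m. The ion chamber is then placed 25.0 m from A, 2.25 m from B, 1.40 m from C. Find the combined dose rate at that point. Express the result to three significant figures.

By superposition, sum each source's inverse-square contribution:
A: 52.5 × (2.30/25.0)² = 0.4444 R/h
B: 226 × (0.750/2.25)² = 25.11 R/h
C: 313 × (0.467/1.40)² = 34.83 R/h
Total = 0.4444 + 25.11 + 34.83 = 60.38 R/h.

60.4 R/h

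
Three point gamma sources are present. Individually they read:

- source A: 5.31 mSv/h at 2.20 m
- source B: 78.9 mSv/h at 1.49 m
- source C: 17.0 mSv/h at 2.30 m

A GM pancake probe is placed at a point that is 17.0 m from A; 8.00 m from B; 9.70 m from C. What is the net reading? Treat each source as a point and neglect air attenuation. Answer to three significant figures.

By superposition, sum each source's inverse-square contribution:
A: 5.31 × (2.20/17.0)² = 0.08893 mSv/h
B: 78.9 × (1.49/8.00)² = 2.737 mSv/h
C: 17.0 × (2.30/9.70)² = 0.9558 mSv/h
Total = 0.08893 + 2.737 + 0.9558 = 3.782 mSv/h.

3.78 mSv/h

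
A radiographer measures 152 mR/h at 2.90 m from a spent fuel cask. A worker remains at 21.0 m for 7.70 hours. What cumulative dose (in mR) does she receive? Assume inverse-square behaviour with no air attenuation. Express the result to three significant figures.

Since intensity falls as 1/r², rate at 21.0 m:
(2.90/21.0)² = 0.01907, so 152 × 0.01907 = 2.899 mR/h.
Dose = rate × time = 2.899 mR/h × 7.700 h = 22.32 mR.

22.3 mR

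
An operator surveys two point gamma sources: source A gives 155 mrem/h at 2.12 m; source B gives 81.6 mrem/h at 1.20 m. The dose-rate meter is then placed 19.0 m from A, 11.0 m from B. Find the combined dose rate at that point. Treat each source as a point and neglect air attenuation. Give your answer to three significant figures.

Each source contributes Iᵢ·(dᵢ/rᵢ)²; contributions add.
A: 155 × (2.12/19.0)² = 1.930 mrem/h
B: 81.6 × (1.20/11.0)² = 0.9711 mrem/h
Total = 1.930 + 0.9711 = 2.901 mrem/h.

2.90 mrem/h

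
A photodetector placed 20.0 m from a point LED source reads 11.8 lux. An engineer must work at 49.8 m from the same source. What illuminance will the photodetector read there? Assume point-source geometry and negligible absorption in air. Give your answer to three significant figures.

1.90 lux

Since intensity falls as 1/r², scaling from 20.0 m to 49.8 m:
11.8 × (20.0/49.8)² = 11.8 × 0.1613 = 1.903 lux.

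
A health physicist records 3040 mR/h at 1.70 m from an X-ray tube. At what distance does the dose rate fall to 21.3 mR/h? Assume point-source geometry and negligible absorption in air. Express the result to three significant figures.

20.3 m

Intensity scales as (d₁/d₂)², so d₂ = d₁·√(I₁/I₂).
I₁/I₂ = 3040/21.3 = 142.7, so d₂ = 1.70 × √142.7 = 20.31 m.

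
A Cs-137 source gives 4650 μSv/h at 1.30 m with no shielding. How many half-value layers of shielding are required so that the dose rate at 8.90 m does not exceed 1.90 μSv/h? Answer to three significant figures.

5.71 half-value layers

At 8.90 m, distance alone gives (1.30/8.90)² = 0.02134, so 4650 × 0.02134 = 99.23 μSv/h.
Further attenuation needed: 99.23/1.90 = 52.23.
n = log₂(52.23) = 5.707 half-value layers.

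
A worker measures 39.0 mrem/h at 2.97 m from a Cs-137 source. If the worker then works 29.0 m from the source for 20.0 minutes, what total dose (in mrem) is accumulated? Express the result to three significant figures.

0.136 mrem

Using I₁d₁² = I₂d₂², rate at 29.0 m:
(2.97/29.0)² = 0.01049, so 39.0 × 0.01049 = 0.4091 mrem/h.
Dose = rate × time = 0.4091 mrem/h × 0.3333 h = 0.1364 mrem.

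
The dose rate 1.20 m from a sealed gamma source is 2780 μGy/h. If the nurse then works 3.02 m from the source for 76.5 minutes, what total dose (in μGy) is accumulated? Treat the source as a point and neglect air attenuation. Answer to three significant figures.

560 μGy

By the inverse-square law, rate at 3.02 m:
(1.20/3.02)² = 0.1579, so 2780 × 0.1579 = 439.0 μGy/h.
Dose = rate × time = 439.0 μGy/h × 1.275 h = 559.7 μGy.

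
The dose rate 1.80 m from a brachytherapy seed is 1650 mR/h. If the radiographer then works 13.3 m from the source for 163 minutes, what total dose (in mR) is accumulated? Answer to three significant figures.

Since intensity falls as 1/r², rate at 13.3 m:
1650 × (1.80/13.3)² = 1650 × 0.01832 = 30.23 mR/h.
Dose = rate × time = 30.23 mR/h × 2.717 h = 82.13 mR.

82.1 mR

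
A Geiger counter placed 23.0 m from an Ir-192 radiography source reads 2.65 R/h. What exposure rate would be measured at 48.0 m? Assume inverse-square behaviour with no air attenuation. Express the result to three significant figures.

0.608 R/h

Applying the 1/r² law, scaling from 23.0 m to 48.0 m:
2.65 × (23.0/48.0)² = 2.65 × 0.2296 = 0.6084 R/h.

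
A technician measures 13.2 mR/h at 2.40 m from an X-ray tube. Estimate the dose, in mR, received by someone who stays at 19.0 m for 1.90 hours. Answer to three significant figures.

0.400 mR

Applying the 1/r² law, rate at 19.0 m:
13.2 × (2.40/19.0)² = 13.2 × 0.01596 = 0.2107 mR/h.
Dose = rate × time = 0.2107 mR/h × 1.900 h = 0.4003 mR.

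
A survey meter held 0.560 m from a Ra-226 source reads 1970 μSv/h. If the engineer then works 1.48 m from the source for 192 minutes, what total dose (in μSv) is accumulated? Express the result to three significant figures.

Intensity scales as (d₁/d₂)², so rate at 1.48 m:
1970 × (0.560/1.48)² = 1970 × 0.1432 = 282.1 μSv/h.
Dose = rate × time = 282.1 μSv/h × 3.200 h = 902.7 μSv.

903 μSv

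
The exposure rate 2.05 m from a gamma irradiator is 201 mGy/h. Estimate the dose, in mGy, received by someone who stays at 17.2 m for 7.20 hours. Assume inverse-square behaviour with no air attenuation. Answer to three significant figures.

20.6 mGy

Applying the 1/r² law, rate at 17.2 m:
(2.05/17.2)² = 0.01421, so 201 × 0.01421 = 2.856 mGy/h.
Dose = rate × time = 2.856 mGy/h × 7.200 h = 20.56 mGy.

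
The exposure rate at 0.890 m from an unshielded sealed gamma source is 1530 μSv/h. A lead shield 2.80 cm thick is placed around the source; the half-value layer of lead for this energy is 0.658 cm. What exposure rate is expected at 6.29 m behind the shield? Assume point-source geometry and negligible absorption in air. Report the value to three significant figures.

1.60 μSv/h

Distance alone: (0.890/6.29)² = 0.02002, so 1530 × 0.02002 = 30.63 μSv/h.
Shield: 2.80/0.658 = 4.255 half-value layers → attenuation 2^(−4.255) = 0.05237.
Combined: 30.63 × 0.05237 = 1.604 μSv/h.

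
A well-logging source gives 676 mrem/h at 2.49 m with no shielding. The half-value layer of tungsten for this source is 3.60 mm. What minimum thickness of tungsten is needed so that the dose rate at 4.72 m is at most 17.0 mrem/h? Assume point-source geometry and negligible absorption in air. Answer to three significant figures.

12.5 mm

At 4.72 m, distance alone gives (2.49/4.72)² = 0.2783, so 676 × 0.2783 = 188.1 mrem/h.
Further attenuation needed: 188.1/17.0 = 11.06.
n = log₂(11.06) = 3.467 half-value layers.
Thickness = 3.467 × 3.60 mm = 12.48 mm.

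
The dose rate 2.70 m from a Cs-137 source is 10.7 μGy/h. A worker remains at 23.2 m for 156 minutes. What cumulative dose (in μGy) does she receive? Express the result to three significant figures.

0.377 μGy

Since intensity falls as 1/r², rate at 23.2 m:
(2.70/23.2)² = 0.01354, so 10.7 × 0.01354 = 0.1449 μGy/h.
Dose = rate × time = 0.1449 μGy/h × 2.600 h = 0.3767 μGy.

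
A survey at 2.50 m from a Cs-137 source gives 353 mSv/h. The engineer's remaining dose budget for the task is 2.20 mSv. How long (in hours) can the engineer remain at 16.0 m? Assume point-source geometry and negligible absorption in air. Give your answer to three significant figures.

By the inverse-square law, rate at 16.0 m:
353 × (2.50/16.0)² = 353 × 0.02441 = 8.617 mSv/h.
Stay time = 2.20 mSv ÷ 8.617 mSv/h = 0.2553 h.

0.255 h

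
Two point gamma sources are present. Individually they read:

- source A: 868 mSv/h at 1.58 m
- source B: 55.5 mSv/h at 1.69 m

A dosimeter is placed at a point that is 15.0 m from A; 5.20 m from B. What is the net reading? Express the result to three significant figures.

By superposition, sum each source's inverse-square contribution:
A: 868 × (1.58/15.0)² = 9.631 mSv/h
B: 55.5 × (1.69/5.20)² = 5.862 mSv/h
Total = 9.631 + 5.862 = 15.49 mSv/h.

15.5 mSv/h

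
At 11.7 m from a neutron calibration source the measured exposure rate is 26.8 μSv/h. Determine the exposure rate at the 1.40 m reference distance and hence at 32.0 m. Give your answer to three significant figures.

1870 μSv/h; 3.58 μSv/h

Applying the 1/r² law,
At 1.40 m: 26.8 × (11.7/1.40)² = 26.8 × 69.84 = 1872 μSv/h
At 32.0 m: 1872 × (1.40/32.0)² = 1872 × 0.001914 = 3.583 μSv/h.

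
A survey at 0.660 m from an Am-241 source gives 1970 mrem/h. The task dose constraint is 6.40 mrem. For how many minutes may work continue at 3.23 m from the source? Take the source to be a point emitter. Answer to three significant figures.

Applying the 1/r² law, rate at 3.23 m:
1970 × (0.660/3.23)² = 1970 × 0.04175 = 82.25 mrem/h.
Stay time = 6.40 mrem ÷ 82.25 mrem/h = 0.07781 h = 4.669 min.

4.67 min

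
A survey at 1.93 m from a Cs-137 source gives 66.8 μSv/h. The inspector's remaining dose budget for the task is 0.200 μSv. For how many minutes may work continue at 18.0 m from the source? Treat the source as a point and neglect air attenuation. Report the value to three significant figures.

By the inverse-square law, rate at 18.0 m:
(1.93/18.0)² = 0.01150, so 66.8 × 0.01150 = 0.7682 μSv/h.
Stay time = 0.200 μSv ÷ 0.7682 μSv/h = 0.2603 h = 15.62 min.

15.6 min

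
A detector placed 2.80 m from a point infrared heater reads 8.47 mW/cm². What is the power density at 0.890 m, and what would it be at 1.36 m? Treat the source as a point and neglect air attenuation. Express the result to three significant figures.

83.8 mW/cm²; 35.9 mW/cm²

Since intensity falls as 1/r²,
At 0.890 m: (2.80/0.890)² = 9.898, so 8.47 × 9.898 = 83.84 mW/cm²
At 1.36 m: 83.84 × (0.890/1.36)² = 83.84 × 0.4283 = 35.91 mW/cm².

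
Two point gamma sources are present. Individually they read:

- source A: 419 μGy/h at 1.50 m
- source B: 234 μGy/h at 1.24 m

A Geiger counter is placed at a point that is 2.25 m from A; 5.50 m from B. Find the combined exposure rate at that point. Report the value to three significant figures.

198 μGy/h

By superposition, sum each source's inverse-square contribution:
A: 419 × (1.50/2.25)² = 186.2 μGy/h
B: 234 × (1.24/5.50)² = 11.89 μGy/h
Total = 186.2 + 11.89 = 198.1 μGy/h.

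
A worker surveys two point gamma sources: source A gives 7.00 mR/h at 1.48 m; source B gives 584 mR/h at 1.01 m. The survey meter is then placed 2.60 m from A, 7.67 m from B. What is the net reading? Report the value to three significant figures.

12.4 mR/h

By superposition, sum each source's inverse-square contribution:
A: 7.00 × (1.48/2.60)² = 2.268 mR/h
B: 584 × (1.01/7.67)² = 10.13 mR/h
Total = 2.268 + 10.13 = 12.40 mR/h.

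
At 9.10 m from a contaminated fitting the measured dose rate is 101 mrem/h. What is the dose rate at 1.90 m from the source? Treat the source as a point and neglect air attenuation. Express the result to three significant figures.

Intensity scales as (d₁/d₂)², so scaling from 9.10 m to 1.90 m:
101 × (9.10/1.90)² = 101 × 22.94 = 2317 mrem/h.

2320 mrem/h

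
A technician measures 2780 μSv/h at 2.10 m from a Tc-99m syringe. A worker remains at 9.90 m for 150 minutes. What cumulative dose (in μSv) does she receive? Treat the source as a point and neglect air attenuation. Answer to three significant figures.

313 μSv

Intensity scales as (d₁/d₂)², so rate at 9.90 m:
(2.10/9.90)² = 0.04500, so 2780 × 0.04500 = 125.1 μSv/h.
Dose = rate × time = 125.1 μSv/h × 2.500 h = 312.8 μSv.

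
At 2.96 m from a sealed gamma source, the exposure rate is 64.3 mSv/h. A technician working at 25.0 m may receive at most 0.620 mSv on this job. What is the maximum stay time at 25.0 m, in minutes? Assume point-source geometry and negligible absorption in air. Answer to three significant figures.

Applying the 1/r² law, rate at 25.0 m:
64.3 × (2.96/25.0)² = 64.3 × 0.01402 = 0.9015 mSv/h.
Stay time = 0.620 mSv ÷ 0.9015 mSv/h = 0.6877 h = 41.26 min.

41.3 min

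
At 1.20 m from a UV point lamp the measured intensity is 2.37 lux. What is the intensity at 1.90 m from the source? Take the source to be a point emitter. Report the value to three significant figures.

Intensity scales as (d₁/d₂)², so scaling from 1.20 m to 1.90 m:
2.37 × (1.20/1.90)² = 2.37 × 0.3989 = 0.9454 lux.

0.945 lux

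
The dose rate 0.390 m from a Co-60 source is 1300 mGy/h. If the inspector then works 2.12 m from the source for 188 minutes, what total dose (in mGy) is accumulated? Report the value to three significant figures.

138 mGy

Applying the 1/r² law, rate at 2.12 m:
1300 × (0.390/2.12)² = 1300 × 0.03384 = 43.99 mGy/h.
Dose = rate × time = 43.99 mGy/h × 3.133 h = 137.8 mGy.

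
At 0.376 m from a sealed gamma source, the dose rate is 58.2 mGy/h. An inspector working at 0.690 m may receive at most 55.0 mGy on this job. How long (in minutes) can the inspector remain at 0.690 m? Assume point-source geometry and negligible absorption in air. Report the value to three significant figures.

By the inverse-square law, rate at 0.690 m:
58.2 × (0.376/0.690)² = 58.2 × 0.2969 = 17.28 mGy/h.
Stay time = 55.0 mGy ÷ 17.28 mGy/h = 3.183 h = 191.0 min.

191 min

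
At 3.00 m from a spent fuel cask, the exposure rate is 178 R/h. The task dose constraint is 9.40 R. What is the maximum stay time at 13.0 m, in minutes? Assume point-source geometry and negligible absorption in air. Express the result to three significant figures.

Since intensity falls as 1/r², rate at 13.0 m:
(3.00/13.0)² = 0.05325, so 178 × 0.05325 = 9.479 R/h.
Stay time = 9.40 R ÷ 9.479 R/h = 0.9917 h = 59.50 min.

59.5 min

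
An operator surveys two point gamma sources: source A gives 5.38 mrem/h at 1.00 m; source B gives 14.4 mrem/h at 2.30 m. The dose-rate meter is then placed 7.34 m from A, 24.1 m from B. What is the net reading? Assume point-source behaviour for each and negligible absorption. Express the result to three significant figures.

By superposition, sum each source's inverse-square contribution:
A: 5.38 × (1.00/7.34)² = 0.09986 mrem/h
B: 14.4 × (2.30/24.1)² = 0.1312 mrem/h
Total = 0.09986 + 0.1312 = 0.2311 mrem/h.

0.231 mrem/h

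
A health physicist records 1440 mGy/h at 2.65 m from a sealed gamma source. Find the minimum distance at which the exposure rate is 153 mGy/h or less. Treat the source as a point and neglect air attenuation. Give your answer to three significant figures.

Intensity scales as (d₁/d₂)², so d₂ = d₁·√(I₁/I₂).
I₁/I₂ = 1440/153 = 9.412, so d₂ = 2.65 × √9.412 = 8.130 m.

8.13 m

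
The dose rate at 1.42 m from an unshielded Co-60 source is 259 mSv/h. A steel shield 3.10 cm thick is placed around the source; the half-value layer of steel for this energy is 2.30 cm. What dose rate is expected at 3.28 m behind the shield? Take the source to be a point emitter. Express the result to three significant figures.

19.1 mSv/h

Distance alone: (1.42/3.28)² = 0.1874, so 259 × 0.1874 = 48.54 mSv/h.
Shield: 3.10/2.30 = 1.348 half-value layers → attenuation 2^(−1.348) = 0.3928.
Combined: 48.54 × 0.3928 = 19.07 mSv/h.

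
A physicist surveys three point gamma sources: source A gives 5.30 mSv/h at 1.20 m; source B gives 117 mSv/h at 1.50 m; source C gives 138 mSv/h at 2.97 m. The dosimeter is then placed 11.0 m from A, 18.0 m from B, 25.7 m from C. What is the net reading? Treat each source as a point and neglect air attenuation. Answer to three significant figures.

By superposition, sum each source's inverse-square contribution:
A: 5.30 × (1.20/11.0)² = 0.06307 mSv/h
B: 117 × (1.50/18.0)² = 0.8125 mSv/h
C: 138 × (2.97/25.7)² = 1.843 mSv/h
Total = 0.06307 + 0.8125 + 1.843 = 2.719 mSv/h.

2.72 mSv/h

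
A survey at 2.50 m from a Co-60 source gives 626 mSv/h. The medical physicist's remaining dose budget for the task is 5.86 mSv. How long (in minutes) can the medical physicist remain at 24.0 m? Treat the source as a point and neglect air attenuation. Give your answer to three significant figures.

51.8 min

By the inverse-square law, rate at 24.0 m:
626 × (2.50/24.0)² = 626 × 0.01085 = 6.792 mSv/h.
Stay time = 5.86 mSv ÷ 6.792 mSv/h = 0.8628 h = 51.77 min.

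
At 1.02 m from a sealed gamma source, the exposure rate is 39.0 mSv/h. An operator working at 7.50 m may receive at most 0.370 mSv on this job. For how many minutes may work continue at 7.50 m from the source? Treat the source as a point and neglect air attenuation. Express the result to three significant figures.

30.8 min

Since intensity falls as 1/r², rate at 7.50 m:
39.0 × (1.02/7.50)² = 39.0 × 0.01850 = 0.7215 mSv/h.
Stay time = 0.370 mSv ÷ 0.7215 mSv/h = 0.5128 h = 30.77 min.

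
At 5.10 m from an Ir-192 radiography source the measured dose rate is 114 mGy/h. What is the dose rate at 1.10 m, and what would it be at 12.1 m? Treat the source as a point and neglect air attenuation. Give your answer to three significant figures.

Since intensity falls as 1/r²,
At 1.10 m: (5.10/1.10)² = 21.50, so 114 × 21.50 = 2451 mGy/h
At 12.1 m: (1.10/12.1)² = 0.008264, so 2451 × 0.008264 = 20.26 mGy/h.

2450 mGy/h; 20.3 mGy/h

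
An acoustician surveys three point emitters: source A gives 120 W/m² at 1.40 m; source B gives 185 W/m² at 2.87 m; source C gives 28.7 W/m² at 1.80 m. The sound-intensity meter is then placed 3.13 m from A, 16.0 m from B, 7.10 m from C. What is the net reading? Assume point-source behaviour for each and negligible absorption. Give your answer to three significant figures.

By superposition, sum each source's inverse-square contribution:
A: 120 × (1.40/3.13)² = 24.01 W/m²
B: 185 × (2.87/16.0)² = 5.952 W/m²
C: 28.7 × (1.80/7.10)² = 1.845 W/m²
Total = 24.01 + 5.952 + 1.845 = 31.81 W/m².

31.8 W/m²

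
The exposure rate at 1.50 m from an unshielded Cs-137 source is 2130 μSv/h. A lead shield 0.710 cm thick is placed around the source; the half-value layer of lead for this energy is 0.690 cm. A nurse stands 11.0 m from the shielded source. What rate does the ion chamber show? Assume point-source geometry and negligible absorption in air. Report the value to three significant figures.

Distance alone: 2130 × (1.50/11.0)² = 2130 × 0.01860 = 39.62 μSv/h.
Shield: 0.710/0.690 = 1.029 half-value layers → attenuation 2^(−1.029) = 0.4900.
Combined: 39.62 × 0.4900 = 19.41 μSv/h.

19.4 μSv/h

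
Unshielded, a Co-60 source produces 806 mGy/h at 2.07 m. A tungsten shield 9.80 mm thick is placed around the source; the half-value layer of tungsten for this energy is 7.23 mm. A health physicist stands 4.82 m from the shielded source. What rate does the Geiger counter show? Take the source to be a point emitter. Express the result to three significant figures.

Distance alone: (2.07/4.82)² = 0.1844, so 806 × 0.1844 = 148.6 mGy/h.
Shield: 9.80/7.23 = 1.355 half-value layers → attenuation 2^(−1.355) = 0.3909.
Combined: 148.6 × 0.3909 = 58.09 mGy/h.

58.1 mGy/h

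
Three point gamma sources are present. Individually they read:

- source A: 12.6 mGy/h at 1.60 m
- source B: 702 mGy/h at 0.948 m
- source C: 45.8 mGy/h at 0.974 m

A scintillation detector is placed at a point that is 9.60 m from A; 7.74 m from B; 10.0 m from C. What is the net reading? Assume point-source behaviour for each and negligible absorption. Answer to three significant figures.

11.3 mGy/h

Each source contributes Iᵢ·(dᵢ/rᵢ)²; contributions add.
A: 12.6 × (1.60/9.60)² = 0.3500 mGy/h
B: 702 × (0.948/7.74)² = 10.53 mGy/h
C: 45.8 × (0.974/10.0)² = 0.4345 mGy/h
Total = 0.3500 + 10.53 + 0.4345 = 11.31 mGy/h.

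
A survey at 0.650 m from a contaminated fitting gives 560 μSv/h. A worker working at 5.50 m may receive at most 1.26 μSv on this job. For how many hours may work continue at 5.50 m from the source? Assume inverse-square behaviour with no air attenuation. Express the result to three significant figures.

0.161 h

Applying the 1/r² law, rate at 5.50 m:
560 × (0.650/5.50)² = 560 × 0.01397 = 7.823 μSv/h.
Stay time = 1.26 μSv ÷ 7.823 μSv/h = 0.1611 h.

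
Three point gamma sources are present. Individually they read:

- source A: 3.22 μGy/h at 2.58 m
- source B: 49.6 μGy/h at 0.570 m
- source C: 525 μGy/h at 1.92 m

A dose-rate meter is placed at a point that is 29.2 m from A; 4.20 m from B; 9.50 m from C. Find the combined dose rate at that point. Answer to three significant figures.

22.4 μGy/h

By superposition, sum each source's inverse-square contribution:
A: 3.22 × (2.58/29.2)² = 0.02514 μGy/h
B: 49.6 × (0.570/4.20)² = 0.9136 μGy/h
C: 525 × (1.92/9.50)² = 21.44 μGy/h
Total = 0.02514 + 0.9136 + 21.44 = 22.38 μGy/h.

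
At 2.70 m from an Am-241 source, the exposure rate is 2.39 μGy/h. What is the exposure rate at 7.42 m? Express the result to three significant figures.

Intensity scales as (d₁/d₂)², so the rate at 7.42 m is
2.39 × (2.70/7.42)² = 2.39 × 0.1324 = 0.3164 μGy/h.

0.316 μGy/h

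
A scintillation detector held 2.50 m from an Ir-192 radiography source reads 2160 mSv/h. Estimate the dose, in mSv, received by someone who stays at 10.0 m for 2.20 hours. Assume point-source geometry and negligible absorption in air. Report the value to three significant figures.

297 mSv

Intensity scales as (d₁/d₂)², so rate at 10.0 m:
(2.50/10.0)² = 0.06250, so 2160 × 0.06250 = 135.0 mSv/h.
Dose = rate × time = 135.0 mSv/h × 2.200 h = 297.0 mSv.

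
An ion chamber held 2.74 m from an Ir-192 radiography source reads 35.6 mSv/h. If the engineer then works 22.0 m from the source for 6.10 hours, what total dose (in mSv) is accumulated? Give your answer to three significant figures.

3.37 mSv

Intensity scales as (d₁/d₂)², so rate at 22.0 m:
(2.74/22.0)² = 0.01551, so 35.6 × 0.01551 = 0.5522 mSv/h.
Dose = rate × time = 0.5522 mSv/h × 6.100 h = 3.368 mSv.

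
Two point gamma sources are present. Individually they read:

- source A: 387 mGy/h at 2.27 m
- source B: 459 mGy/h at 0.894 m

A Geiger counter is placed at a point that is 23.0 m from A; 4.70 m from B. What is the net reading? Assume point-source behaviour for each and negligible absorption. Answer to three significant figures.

Each source contributes Iᵢ·(dᵢ/rᵢ)²; contributions add.
A: 387 × (2.27/23.0)² = 3.770 mGy/h
B: 459 × (0.894/4.70)² = 16.61 mGy/h
Total = 3.770 + 16.61 = 20.38 mGy/h.

20.4 mGy/h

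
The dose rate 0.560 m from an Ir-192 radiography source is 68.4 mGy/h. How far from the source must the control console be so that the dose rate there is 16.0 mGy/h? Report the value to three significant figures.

Since intensity falls as 1/r², d₂ = d₁·√(I₁/I₂).
I₁/I₂ = 68.4/16.0 = 4.275, so d₂ = 0.560 × √4.275 = 1.158 m.

1.16 m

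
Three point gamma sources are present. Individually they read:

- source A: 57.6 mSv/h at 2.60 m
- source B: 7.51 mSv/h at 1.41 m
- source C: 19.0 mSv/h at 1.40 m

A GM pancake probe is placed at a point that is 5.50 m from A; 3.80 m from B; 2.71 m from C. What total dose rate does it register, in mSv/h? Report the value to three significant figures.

19.0 mSv/h

Each source contributes Iᵢ·(dᵢ/rᵢ)²; contributions add.
A: 57.6 × (2.60/5.50)² = 12.87 mSv/h
B: 7.51 × (1.41/3.80)² = 1.034 mSv/h
C: 19.0 × (1.40/2.71)² = 5.071 mSv/h
Total = 12.87 + 1.034 + 5.071 = 18.97 mSv/h.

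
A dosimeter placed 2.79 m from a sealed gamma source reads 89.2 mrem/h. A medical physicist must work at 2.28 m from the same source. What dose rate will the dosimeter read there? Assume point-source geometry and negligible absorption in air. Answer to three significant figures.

134 mrem/h

Intensity scales as (d₁/d₂)², so scaling from 2.79 m to 2.28 m:
89.2 × (2.79/2.28)² = 89.2 × 1.497 = 133.5 mrem/h.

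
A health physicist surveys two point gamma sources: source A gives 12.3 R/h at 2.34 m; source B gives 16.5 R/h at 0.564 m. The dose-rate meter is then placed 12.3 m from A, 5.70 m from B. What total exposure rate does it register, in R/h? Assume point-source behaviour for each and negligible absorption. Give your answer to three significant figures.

By superposition, sum each source's inverse-square contribution:
A: 12.3 × (2.34/12.3)² = 0.4452 R/h
B: 16.5 × (0.564/5.70)² = 0.1615 R/h
Total = 0.4452 + 0.1615 = 0.6067 R/h.

0.607 R/h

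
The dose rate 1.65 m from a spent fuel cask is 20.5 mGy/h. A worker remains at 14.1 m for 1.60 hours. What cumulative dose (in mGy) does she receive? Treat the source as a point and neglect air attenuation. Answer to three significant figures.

0.449 mGy

By the inverse-square law, rate at 14.1 m:
(1.65/14.1)² = 0.01369, so 20.5 × 0.01369 = 0.2806 mGy/h.
Dose = rate × time = 0.2806 mGy/h × 1.600 h = 0.4490 mGy.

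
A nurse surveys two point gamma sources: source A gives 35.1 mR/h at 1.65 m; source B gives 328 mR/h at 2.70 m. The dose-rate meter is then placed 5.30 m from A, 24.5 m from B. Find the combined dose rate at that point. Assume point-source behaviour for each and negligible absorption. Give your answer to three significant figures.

By superposition, sum each source's inverse-square contribution:
A: 35.1 × (1.65/5.30)² = 3.402 mR/h
B: 328 × (2.70/24.5)² = 3.984 mR/h
Total = 3.402 + 3.984 = 7.386 mR/h.

7.39 mR/h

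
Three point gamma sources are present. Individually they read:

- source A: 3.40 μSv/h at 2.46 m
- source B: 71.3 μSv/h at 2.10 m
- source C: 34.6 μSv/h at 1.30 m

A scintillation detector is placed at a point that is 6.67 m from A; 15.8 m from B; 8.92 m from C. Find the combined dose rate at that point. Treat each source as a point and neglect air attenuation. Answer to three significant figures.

2.46 μSv/h

Each source contributes Iᵢ·(dᵢ/rᵢ)²; contributions add.
A: 3.40 × (2.46/6.67)² = 0.4625 μSv/h
B: 71.3 × (2.10/15.8)² = 1.260 μSv/h
C: 34.6 × (1.30/8.92)² = 0.7349 μSv/h
Total = 0.4625 + 1.260 + 0.7349 = 2.457 μSv/h.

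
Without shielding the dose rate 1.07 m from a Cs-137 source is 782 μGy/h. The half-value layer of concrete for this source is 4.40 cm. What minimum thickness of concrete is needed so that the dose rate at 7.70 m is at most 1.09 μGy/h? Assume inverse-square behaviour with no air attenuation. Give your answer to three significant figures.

16.7 cm

At 7.70 m, distance alone gives (1.07/7.70)² = 0.01931, so 782 × 0.01931 = 15.10 μGy/h.
Further attenuation needed: 15.10/1.09 = 13.85.
n = log₂(13.85) = 3.792 half-value layers.
Thickness = 3.792 × 4.40 cm = 16.68 cm.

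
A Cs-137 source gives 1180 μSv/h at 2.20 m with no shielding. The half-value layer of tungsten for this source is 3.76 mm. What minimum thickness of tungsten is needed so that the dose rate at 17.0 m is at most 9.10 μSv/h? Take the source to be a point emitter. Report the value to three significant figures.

4.21 mm

At 17.0 m, distance alone gives (2.20/17.0)² = 0.01675, so 1180 × 0.01675 = 19.77 μSv/h.
Further attenuation needed: 19.77/9.10 = 2.173.
n = log₂(2.173) = 1.120 half-value layers.
Thickness = 1.120 × 3.76 mm = 4.211 mm.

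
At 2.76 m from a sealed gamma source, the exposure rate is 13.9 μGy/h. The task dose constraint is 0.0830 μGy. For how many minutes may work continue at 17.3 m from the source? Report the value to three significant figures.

14.1 min

By the inverse-square law, rate at 17.3 m:
(2.76/17.3)² = 0.02545, so 13.9 × 0.02545 = 0.3538 μGy/h.
Stay time = 0.0830 μGy ÷ 0.3538 μGy/h = 0.2346 h = 14.08 min.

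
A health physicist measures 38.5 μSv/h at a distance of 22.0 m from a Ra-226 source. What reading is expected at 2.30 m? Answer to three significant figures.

3520 μSv/h

Using I₁d₁² = I₂d₂², the rate at 2.30 m is
38.5 × (22.0/2.30)² = 38.5 × 91.49 = 3522 μSv/h.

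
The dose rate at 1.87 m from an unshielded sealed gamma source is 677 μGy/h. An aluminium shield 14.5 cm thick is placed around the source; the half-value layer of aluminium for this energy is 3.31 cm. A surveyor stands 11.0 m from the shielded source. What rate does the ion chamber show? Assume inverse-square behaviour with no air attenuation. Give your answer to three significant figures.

0.939 μGy/h

Distance alone: (1.87/11.0)² = 0.02890, so 677 × 0.02890 = 19.57 μGy/h.
Shield: 14.5/3.31 = 4.381 half-value layers → attenuation 2^(−4.381) = 0.04799.
Combined: 19.57 × 0.04799 = 0.9392 μGy/h.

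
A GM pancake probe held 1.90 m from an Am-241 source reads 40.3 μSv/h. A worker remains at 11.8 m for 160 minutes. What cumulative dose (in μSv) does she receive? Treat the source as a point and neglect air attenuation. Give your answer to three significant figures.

2.79 μSv

Using I₁d₁² = I₂d₂², rate at 11.8 m:
40.3 × (1.90/11.8)² = 40.3 × 0.02593 = 1.045 μSv/h.
Dose = rate × time = 1.045 μSv/h × 2.667 h = 2.787 μSv.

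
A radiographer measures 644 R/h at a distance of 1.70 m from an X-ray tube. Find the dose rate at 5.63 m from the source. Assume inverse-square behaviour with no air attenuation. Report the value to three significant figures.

58.7 R/h

Using I₁d₁² = I₂d₂², the rate at 5.63 m is
(1.70/5.63)² = 0.09118, so 644 × 0.09118 = 58.72 R/h.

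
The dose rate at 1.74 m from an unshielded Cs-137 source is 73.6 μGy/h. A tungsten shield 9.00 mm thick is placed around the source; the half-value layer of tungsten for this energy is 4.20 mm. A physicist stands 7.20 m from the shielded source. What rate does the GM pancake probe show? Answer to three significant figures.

Distance alone: (1.74/7.20)² = 0.05840, so 73.6 × 0.05840 = 4.298 μGy/h.
Shield: 9.00/4.20 = 2.143 half-value layers → attenuation 2^(−2.143) = 0.2264.
Combined: 4.298 × 0.2264 = 0.9731 μGy/h.

0.973 μGy/h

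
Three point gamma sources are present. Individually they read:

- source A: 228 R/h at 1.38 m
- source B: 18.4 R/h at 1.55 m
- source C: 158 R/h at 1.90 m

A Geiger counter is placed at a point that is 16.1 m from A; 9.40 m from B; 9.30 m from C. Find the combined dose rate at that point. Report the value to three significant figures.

By superposition, sum each source's inverse-square contribution:
A: 228 × (1.38/16.1)² = 1.675 R/h
B: 18.4 × (1.55/9.40)² = 0.5003 R/h
C: 158 × (1.90/9.30)² = 6.595 R/h
Total = 1.675 + 0.5003 + 6.595 = 8.770 R/h.

8.77 R/h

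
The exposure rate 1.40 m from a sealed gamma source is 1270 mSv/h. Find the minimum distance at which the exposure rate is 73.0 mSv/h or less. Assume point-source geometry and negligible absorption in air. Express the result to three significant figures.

By the inverse-square law, d₂ = d₁·√(I₁/I₂).
I₁/I₂ = 1270/73.0 = 17.40, so d₂ = 1.40 × √17.40 = 5.840 m.

5.84 m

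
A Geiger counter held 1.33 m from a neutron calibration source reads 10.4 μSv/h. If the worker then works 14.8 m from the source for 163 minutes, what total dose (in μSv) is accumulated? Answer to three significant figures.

By the inverse-square law, rate at 14.8 m:
(1.33/14.8)² = 0.008076, so 10.4 × 0.008076 = 0.08399 μSv/h.
Dose = rate × time = 0.08399 μSv/h × 2.717 h = 0.2282 μSv.

0.228 μSv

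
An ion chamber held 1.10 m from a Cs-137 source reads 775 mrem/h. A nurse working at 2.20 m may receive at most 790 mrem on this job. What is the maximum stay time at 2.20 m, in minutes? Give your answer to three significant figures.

Since intensity falls as 1/r², rate at 2.20 m:
775 × (1.10/2.20)² = 775 × 0.2500 = 193.8 mrem/h.
Stay time = 790 mrem ÷ 193.8 mrem/h = 4.076 h = 244.6 min.

245 min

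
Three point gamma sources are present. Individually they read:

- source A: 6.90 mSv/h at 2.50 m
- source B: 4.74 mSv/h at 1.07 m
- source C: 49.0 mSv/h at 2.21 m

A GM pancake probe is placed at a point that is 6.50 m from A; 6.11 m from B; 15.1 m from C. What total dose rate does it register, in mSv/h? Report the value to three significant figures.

2.22 mSv/h

By superposition, sum each source's inverse-square contribution:
A: 6.90 × (2.50/6.50)² = 1.021 mSv/h
B: 4.74 × (1.07/6.11)² = 0.1454 mSv/h
C: 49.0 × (2.21/15.1)² = 1.050 mSv/h
Total = 1.021 + 0.1454 + 1.050 = 2.216 mSv/h.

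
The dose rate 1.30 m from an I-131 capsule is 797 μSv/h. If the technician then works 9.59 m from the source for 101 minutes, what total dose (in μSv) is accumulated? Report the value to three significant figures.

24.7 μSv

Applying the 1/r² law, rate at 9.59 m:
797 × (1.30/9.59)² = 797 × 0.01838 = 14.65 μSv/h.
Dose = rate × time = 14.65 μSv/h × 1.683 h = 24.66 μSv.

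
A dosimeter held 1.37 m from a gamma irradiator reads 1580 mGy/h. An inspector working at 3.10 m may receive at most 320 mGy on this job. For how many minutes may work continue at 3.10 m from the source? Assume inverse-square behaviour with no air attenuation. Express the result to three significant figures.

Since intensity falls as 1/r², rate at 3.10 m:
1580 × (1.37/3.10)² = 1580 × 0.1953 = 308.6 mGy/h.
Stay time = 320 mGy ÷ 308.6 mGy/h = 1.037 h = 62.22 min.

62.2 min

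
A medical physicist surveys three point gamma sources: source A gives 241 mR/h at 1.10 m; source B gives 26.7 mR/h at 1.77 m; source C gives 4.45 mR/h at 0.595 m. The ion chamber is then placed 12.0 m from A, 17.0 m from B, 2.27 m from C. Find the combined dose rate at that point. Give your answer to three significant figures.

2.62 mR/h

By superposition, sum each source's inverse-square contribution:
A: 241 × (1.10/12.0)² = 2.025 mR/h
B: 26.7 × (1.77/17.0)² = 0.2894 mR/h
C: 4.45 × (0.595/2.27)² = 0.3057 mR/h
Total = 2.025 + 0.2894 + 0.3057 = 2.620 mR/h.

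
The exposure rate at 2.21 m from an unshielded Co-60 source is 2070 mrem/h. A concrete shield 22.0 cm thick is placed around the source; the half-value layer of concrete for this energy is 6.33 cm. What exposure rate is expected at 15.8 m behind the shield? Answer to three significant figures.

Distance alone: 2070 × (2.21/15.8)² = 2070 × 0.01956 = 40.49 mrem/h.
Shield: 22.0/6.33 = 3.476 half-value layers → attenuation 2^(−3.476) = 0.08987.
Combined: 40.49 × 0.08987 = 3.639 mrem/h.

3.64 mrem/h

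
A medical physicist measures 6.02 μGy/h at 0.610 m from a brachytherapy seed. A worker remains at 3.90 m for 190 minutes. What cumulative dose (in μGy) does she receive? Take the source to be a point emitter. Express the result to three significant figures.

Intensity scales as (d₁/d₂)², so rate at 3.90 m:
6.02 × (0.610/3.90)² = 6.02 × 0.02446 = 0.1472 μGy/h.
Dose = rate × time = 0.1472 μGy/h × 3.167 h = 0.4662 μGy.

0.466 μGy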